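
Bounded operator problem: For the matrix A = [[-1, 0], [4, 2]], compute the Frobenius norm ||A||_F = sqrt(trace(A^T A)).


||A||_F^2 = sum a_ij^2
= (-1)^2 + 0^2 + 4^2 + 2^2
= 1 + 0 + 16 + 4 = 21
||A||_F = sqrt(21) = 4.5826

4.5826


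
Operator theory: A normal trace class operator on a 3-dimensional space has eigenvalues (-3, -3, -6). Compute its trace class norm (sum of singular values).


For a normal operator, singular values equal |eigenvalues|.
Trace norm = sum |lambda_i| = 3 + 3 + 6
= 12

12


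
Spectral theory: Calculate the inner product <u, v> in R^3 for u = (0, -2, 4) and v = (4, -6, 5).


Computing the standard inner product <u, v> = sum u_i * v_i
= 0*4 + -2*-6 + 4*5
= 0 + 12 + 20
= 32

32


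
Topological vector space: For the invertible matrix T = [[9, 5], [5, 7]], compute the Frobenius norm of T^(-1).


det(T) = 9*7 - 5*5 = 38
T^(-1) = (1/38) * [[7, -5], [-5, 9]] = [[0.1842, -0.1316], [-0.1316, 0.2368]]
||T^(-1)||_F^2 = 0.1842^2 + (-0.1316)^2 + (-0.1316)^2 + 0.2368^2 = 0.1247
||T^(-1)||_F = sqrt(0.1247) = 0.3531

0.3531


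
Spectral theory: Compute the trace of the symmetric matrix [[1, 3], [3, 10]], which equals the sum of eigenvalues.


For a self-adjoint (symmetric) matrix, the eigenvalues are real.
The sum of eigenvalues equals the trace of the matrix.
trace = 1 + 10 = 11

11


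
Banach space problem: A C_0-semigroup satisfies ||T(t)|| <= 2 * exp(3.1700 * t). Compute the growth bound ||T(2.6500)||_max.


||T(2.6500)|| <= 2 * exp(3.1700 * 2.6500)
= 2 * exp(8.4005)
= 2 * 4449.2908
= 8898.5817

8898.5817


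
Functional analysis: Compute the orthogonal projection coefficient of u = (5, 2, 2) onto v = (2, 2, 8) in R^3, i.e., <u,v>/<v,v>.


Computing <u,v> = 5*2 + 2*2 + 2*8 = 30
Computing <v,v> = 2^2 + 2^2 + 8^2 = 72
Projection coefficient = 30/72 = 0.4167

0.4167


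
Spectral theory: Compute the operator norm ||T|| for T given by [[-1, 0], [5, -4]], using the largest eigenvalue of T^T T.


A^T A = [[26, -20], [-20, 16]]
trace(A^T A) = 42, det(A^T A) = 16
discriminant = 42^2 - 4*16 = 1700
Largest eigenvalue of A^T A = (trace + sqrt(disc))/2 = 41.6155
||T|| = sqrt(41.6155) = 6.4510

6.4510


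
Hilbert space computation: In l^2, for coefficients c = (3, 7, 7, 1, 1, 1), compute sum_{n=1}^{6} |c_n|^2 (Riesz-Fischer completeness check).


sum |c_n|^2 = 3^2 + 7^2 + 7^2 + 1^2 + 1^2 + 1^2
= 9 + 49 + 49 + 1 + 1 + 1
= 110

110


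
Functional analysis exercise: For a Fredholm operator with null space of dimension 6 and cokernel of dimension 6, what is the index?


The Fredholm index is defined as ind(T) = dim(ker T) - dim(coker T)
= 6 - 6
= 0

0


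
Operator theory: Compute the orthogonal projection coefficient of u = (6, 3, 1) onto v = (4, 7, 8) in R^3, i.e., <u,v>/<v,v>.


Computing <u,v> = 6*4 + 3*7 + 1*8 = 53
Computing <v,v> = 4^2 + 7^2 + 8^2 = 129
Projection coefficient = 53/129 = 0.4109

0.4109


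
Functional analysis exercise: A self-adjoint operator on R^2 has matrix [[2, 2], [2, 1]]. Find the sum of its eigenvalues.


For a self-adjoint (symmetric) matrix, the eigenvalues are real.
The sum of eigenvalues equals the trace of the matrix.
trace = 2 + 1 = 3

3


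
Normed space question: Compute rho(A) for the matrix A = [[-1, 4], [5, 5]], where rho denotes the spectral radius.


For a 2x2 matrix, eigenvalues satisfy lambda^2 - (trace)*lambda + det = 0
trace = -1 + 5 = 4
det = -1*5 - 4*5 = -25
discriminant = 4^2 - 4*(-25) = 116
spectral radius = max |eigenvalue| = 7.3852

7.3852


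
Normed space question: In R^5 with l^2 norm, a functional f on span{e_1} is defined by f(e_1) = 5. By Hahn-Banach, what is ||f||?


The norm of f is given by ||f|| = sup_{||x||=1} |f(x)|.
On span{e_1}, ||e_1|| = 1, so ||f|| = |f(e_1)| / ||e_1||
= |5| / 1 = 5.0000

5.0000


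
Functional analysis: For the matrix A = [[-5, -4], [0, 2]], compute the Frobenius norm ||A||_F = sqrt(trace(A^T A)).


||A||_F^2 = sum a_ij^2
= (-5)^2 + (-4)^2 + 0^2 + 2^2
= 25 + 16 + 0 + 4 = 45
||A||_F = sqrt(45) = 6.7082

6.7082


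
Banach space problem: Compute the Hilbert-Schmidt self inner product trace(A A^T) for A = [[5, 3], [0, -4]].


trace(A * A^T) = sum of squares of all entries
= 5^2 + 3^2 + 0^2 + (-4)^2
= 25 + 9 + 0 + 16
= 50

50


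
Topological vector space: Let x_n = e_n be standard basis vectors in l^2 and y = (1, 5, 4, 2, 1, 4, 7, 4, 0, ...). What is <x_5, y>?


x_5 = e_5 is the standard basis vector with 1 in position 5.
<x_5, y> = y_5 = 1
As n -> infinity, <x_n, y> -> 0, confirming weak convergence of (x_n) to 0.

1


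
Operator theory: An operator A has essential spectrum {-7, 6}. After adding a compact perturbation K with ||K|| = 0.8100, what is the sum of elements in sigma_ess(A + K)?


By Weyl's theorem, the essential spectrum is invariant under compact perturbations.
sigma_ess(A + K) = sigma_ess(A) = {-7, 6}
Sum = -7 + 6 = -1

-1


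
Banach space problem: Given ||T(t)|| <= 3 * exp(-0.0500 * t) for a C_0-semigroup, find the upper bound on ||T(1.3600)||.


||T(1.3600)|| <= 3 * exp(-0.0500 * 1.3600)
= 3 * exp(-0.0680)
= 3 * 0.9343
= 2.8028

2.8028


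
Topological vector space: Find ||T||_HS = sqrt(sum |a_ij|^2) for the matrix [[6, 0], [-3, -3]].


The Hilbert-Schmidt norm is sqrt(sum of squares of all entries).
Sum of squares = 6^2 + 0^2 + (-3)^2 + (-3)^2
= 36 + 0 + 9 + 9 = 54
||T||_HS = sqrt(54) = 7.3485

7.3485


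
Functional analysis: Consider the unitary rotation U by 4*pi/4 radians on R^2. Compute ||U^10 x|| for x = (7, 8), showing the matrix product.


U is a rotation by theta = 4*pi/4
U^10 = rotation by 10*theta = 40*pi/4 = 0*pi/4 (mod 2*pi)
cos(0*pi/4) = 1.0000, sin(0*pi/4) = 0.0000
U^10 x = (1.0000 * 7 - 0.0000 * 8, 0.0000 * 7 + 1.0000 * 8)
= (7.0000, 8.0000)
||U^10 x|| = sqrt(7.0000^2 + 8.0000^2) = sqrt(113.0000) = 10.6301

10.6301


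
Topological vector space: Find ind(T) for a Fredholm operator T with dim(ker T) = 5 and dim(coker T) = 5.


The Fredholm index is defined as ind(T) = dim(ker T) - dim(coker T)
= 5 - 5
= 0

0


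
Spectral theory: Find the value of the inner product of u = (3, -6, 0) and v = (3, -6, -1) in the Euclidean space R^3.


Computing the standard inner product <u, v> = sum u_i * v_i
= 3*3 + -6*-6 + 0*-1
= 9 + 36 + 0
= 45

45


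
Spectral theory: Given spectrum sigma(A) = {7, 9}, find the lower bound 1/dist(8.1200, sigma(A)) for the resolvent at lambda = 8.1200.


dist(8.1200, {7, 9}) = min(|8.1200 - 7|, |8.1200 - 9|)
= min(1.1200, 0.8800) = 0.8800
Resolvent bound = 1/0.8800 = 1.1364

1.1364


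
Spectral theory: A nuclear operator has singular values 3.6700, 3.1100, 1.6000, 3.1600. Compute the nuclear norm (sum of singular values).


The nuclear norm is the sum of all singular values.
||T||_1 = 3.6700 + 3.1100 + 1.6000 + 3.1600
= 11.5400

11.5400


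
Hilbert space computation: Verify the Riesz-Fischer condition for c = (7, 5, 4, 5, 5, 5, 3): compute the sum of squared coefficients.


sum |c_n|^2 = 7^2 + 5^2 + 4^2 + 5^2 + 5^2 + 5^2 + 3^2
= 49 + 25 + 16 + 25 + 25 + 25 + 9
= 174

174


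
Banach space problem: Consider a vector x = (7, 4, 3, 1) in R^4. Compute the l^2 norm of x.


The l^2 norm = (sum |x_i|^2)^(1/2)
Sum of 2th powers = 49 + 16 + 9 + 1 = 75
||x||_2 = (75)^(1/2) = 8.6603

8.6603


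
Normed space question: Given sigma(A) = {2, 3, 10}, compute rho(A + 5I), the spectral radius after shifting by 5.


Spectrum of A + 5I = {7, 8, 15}
Spectral radius = max |lambda| over the shifted spectrum
= max(7, 8, 15) = 15

15


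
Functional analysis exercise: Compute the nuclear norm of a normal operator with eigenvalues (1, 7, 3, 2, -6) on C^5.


For a normal operator, singular values equal |eigenvalues|.
Trace norm = sum |lambda_i| = 1 + 7 + 3 + 2 + 6
= 19

19


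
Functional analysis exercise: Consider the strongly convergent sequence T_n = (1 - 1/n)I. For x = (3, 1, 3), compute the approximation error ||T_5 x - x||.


T_5 x - x = (1 - 1/5)x - x = -x/5
||x|| = sqrt(19) = 4.3589
||T_5 x - x|| = ||x||/5 = 4.3589/5 = 0.8718

0.8718


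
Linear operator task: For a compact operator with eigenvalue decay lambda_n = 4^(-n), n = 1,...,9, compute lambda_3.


The eigenvalue formula gives lambda_3 = 1/4^3
= 1/64
= 0.0156

0.0156


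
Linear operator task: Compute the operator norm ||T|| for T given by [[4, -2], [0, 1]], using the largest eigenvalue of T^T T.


A^T A = [[16, -8], [-8, 5]]
trace(A^T A) = 21, det(A^T A) = 16
discriminant = 21^2 - 4*16 = 377
Largest eigenvalue of A^T A = (trace + sqrt(disc))/2 = 20.2082
||T|| = sqrt(20.2082) = 4.4954

4.4954


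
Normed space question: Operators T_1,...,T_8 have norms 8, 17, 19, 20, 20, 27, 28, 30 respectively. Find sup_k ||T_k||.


By the Uniform Boundedness Principle, the supremum of norms is finite.
sup_k ||T_k|| = max(8, 17, 19, 20, 20, 27, 28, 30) = 30

30


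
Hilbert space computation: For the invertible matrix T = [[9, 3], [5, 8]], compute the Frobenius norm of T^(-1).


det(T) = 9*8 - 3*5 = 57
T^(-1) = (1/57) * [[8, -3], [-5, 9]] = [[0.1404, -0.0526], [-0.0877, 0.1579]]
||T^(-1)||_F^2 = 0.1404^2 + (-0.0526)^2 + (-0.0877)^2 + 0.1579^2 = 0.0551
||T^(-1)||_F = sqrt(0.0551) = 0.2347

0.2347


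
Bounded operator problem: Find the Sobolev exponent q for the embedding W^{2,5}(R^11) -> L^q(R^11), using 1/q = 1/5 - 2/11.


Using the Sobolev embedding formula: 1/q = 1/p - k/n
1/q = 1/5 - 2/11 = 1/55
q = 1/(1/55) = 55

55.0000


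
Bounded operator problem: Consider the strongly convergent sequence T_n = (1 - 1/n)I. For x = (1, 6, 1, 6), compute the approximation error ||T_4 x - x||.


T_4 x - x = (1 - 1/4)x - x = -x/4
||x|| = sqrt(74) = 8.6023
||T_4 x - x|| = ||x||/4 = 8.6023/4 = 2.1506

2.1506


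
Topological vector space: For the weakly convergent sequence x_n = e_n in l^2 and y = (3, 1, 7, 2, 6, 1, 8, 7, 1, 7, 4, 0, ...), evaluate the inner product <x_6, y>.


x_6 = e_6 is the standard basis vector with 1 in position 6.
<x_6, y> = y_6 = 1
As n -> infinity, <x_n, y> -> 0, confirming weak convergence of (x_n) to 0.

1


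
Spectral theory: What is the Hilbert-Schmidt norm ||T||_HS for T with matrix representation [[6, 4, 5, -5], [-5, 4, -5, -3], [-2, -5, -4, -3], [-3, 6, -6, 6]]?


The Hilbert-Schmidt norm is sqrt(sum of squares of all entries).
Sum of squares = 6^2 + 4^2 + 5^2 + (-5)^2 + (-5)^2 + 4^2 + (-5)^2 + (-3)^2 + (-2)^2 + (-5)^2 + (-4)^2 + (-3)^2 + (-3)^2 + 6^2 + (-6)^2 + 6^2
= 36 + 16 + 25 + 25 + 25 + 16 + 25 + 9 + 4 + 25 + 16 + 9 + 9 + 36 + 36 + 36 = 348
||T||_HS = sqrt(348) = 18.6548

18.6548


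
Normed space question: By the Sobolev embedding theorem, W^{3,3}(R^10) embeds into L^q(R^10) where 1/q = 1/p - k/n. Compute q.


Using the Sobolev embedding formula: 1/q = 1/p - k/n
1/q = 1/3 - 3/10 = 1/30
q = 1/(1/30) = 30

30.0000


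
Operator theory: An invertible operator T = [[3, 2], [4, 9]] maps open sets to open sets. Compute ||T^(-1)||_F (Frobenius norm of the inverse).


det(T) = 3*9 - 2*4 = 19
T^(-1) = (1/19) * [[9, -2], [-4, 3]] = [[0.4737, -0.1053], [-0.2105, 0.1579]]
||T^(-1)||_F^2 = 0.4737^2 + (-0.1053)^2 + (-0.2105)^2 + 0.1579^2 = 0.3047
||T^(-1)||_F = sqrt(0.3047) = 0.5520

0.5520


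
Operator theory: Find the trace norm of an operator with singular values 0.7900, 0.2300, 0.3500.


The nuclear norm is the sum of all singular values.
||T||_1 = 0.7900 + 0.2300 + 0.3500
= 1.3700

1.3700


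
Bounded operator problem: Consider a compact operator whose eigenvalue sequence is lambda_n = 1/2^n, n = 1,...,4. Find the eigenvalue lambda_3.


The eigenvalue formula gives lambda_3 = 1/2^3
= 1/8
= 0.1250

0.1250


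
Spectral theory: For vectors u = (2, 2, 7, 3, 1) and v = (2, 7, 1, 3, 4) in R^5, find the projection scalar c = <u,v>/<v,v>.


Computing <u,v> = 2*2 + 2*7 + 7*1 + 3*3 + 1*4 = 38
Computing <v,v> = 2^2 + 7^2 + 1^2 + 3^2 + 4^2 = 79
Projection coefficient = 38/79 = 0.4810

0.4810


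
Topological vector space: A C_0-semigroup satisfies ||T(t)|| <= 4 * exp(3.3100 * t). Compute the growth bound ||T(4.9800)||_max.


||T(4.9800)|| <= 4 * exp(3.3100 * 4.9800)
= 4 * exp(16.4838)
= 4 * 1.4415e+07
= 5.7661e+07

5.7661e+07


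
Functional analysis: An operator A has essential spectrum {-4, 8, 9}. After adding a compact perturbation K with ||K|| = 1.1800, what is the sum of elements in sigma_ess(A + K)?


By Weyl's theorem, the essential spectrum is invariant under compact perturbations.
sigma_ess(A + K) = sigma_ess(A) = {-4, 8, 9}
Sum = -4 + 8 + 9 = 13

13


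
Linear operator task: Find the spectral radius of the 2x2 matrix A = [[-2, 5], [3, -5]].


For a 2x2 matrix, eigenvalues satisfy lambda^2 - (trace)*lambda + det = 0
trace = -2 + -5 = -7
det = -2*-5 - 5*3 = -5
discriminant = (-7)^2 - 4*(-5) = 69
spectral radius = max |eigenvalue| = 7.6533

7.6533


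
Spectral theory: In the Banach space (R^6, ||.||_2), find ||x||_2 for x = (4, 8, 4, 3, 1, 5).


The l^2 norm = (sum |x_i|^2)^(1/2)
Sum of 2th powers = 16 + 64 + 16 + 9 + 1 + 25 = 131
||x||_2 = (131)^(1/2) = 11.4455

11.4455


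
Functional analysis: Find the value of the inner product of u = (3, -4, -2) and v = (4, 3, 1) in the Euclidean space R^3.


Computing the standard inner product <u, v> = sum u_i * v_i
= 3*4 + -4*3 + -2*1
= 12 + -12 + -2
= -2

-2


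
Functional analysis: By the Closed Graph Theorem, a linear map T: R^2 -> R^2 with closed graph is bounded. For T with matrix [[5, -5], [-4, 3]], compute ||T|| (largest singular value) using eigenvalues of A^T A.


A^T A = [[41, -37], [-37, 34]]
trace(A^T A) = 75, det(A^T A) = 25
discriminant = 75^2 - 4*25 = 5525
Largest eigenvalue of A^T A = (trace + sqrt(disc))/2 = 74.6652
||T|| = sqrt(74.6652) = 8.6409

8.6409


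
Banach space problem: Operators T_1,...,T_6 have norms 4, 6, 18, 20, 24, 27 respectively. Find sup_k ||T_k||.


By the Uniform Boundedness Principle, the supremum of norms is finite.
sup_k ||T_k|| = max(4, 6, 18, 20, 24, 27) = 27

27


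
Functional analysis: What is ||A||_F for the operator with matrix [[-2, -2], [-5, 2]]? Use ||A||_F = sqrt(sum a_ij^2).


||A||_F^2 = sum a_ij^2
= (-2)^2 + (-2)^2 + (-5)^2 + 2^2
= 4 + 4 + 25 + 4 = 37
||A||_F = sqrt(37) = 6.0828

6.0828


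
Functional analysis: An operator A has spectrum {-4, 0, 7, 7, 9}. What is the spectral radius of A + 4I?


Spectrum of A + 4I = {0, 4, 11, 11, 13}
Spectral radius = max |lambda| over the shifted spectrum
= max(0, 4, 11, 11, 13) = 13

13


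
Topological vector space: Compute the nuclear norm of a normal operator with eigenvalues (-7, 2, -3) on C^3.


For a normal operator, singular values equal |eigenvalues|.
Trace norm = sum |lambda_i| = 7 + 2 + 3
= 12

12


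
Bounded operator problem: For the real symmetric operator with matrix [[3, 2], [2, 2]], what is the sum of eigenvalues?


For a self-adjoint (symmetric) matrix, the eigenvalues are real.
The sum of eigenvalues equals the trace of the matrix.
trace = 3 + 2 = 5

5


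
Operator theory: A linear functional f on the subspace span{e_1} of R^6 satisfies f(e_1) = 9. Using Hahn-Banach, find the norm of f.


The norm of f is given by ||f|| = sup_{||x||=1} |f(x)|.
On span{e_1}, ||e_1|| = 1, so ||f|| = |f(e_1)| / ||e_1||
= |9| / 1 = 9.0000

9.0000


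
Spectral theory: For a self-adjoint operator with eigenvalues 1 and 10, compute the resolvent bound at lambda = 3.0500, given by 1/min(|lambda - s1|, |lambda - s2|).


dist(3.0500, {1, 10}) = min(|3.0500 - 1|, |3.0500 - 10|)
= min(2.0500, 6.9500) = 2.0500
Resolvent bound = 1/2.0500 = 0.4878

0.4878


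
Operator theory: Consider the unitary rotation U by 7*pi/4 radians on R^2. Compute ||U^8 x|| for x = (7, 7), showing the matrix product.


U is a rotation by theta = 7*pi/4
U^8 = rotation by 8*theta = 56*pi/4 = 0*pi/4 (mod 2*pi)
cos(0*pi/4) = 1.0000, sin(0*pi/4) = 0.0000
U^8 x = (1.0000 * 7 - 0.0000 * 7, 0.0000 * 7 + 1.0000 * 7)
= (7.0000, 7.0000)
||U^8 x|| = sqrt(7.0000^2 + 7.0000^2) = sqrt(98.0000) = 9.8995

9.8995


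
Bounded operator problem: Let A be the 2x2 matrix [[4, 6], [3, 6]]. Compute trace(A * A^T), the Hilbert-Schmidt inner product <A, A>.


trace(A * A^T) = sum of squares of all entries
= 4^2 + 6^2 + 3^2 + 6^2
= 16 + 36 + 9 + 36
= 97

97


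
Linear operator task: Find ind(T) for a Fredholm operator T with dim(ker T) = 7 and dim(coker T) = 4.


The Fredholm index is defined as ind(T) = dim(ker T) - dim(coker T)
= 7 - 4
= 3

3


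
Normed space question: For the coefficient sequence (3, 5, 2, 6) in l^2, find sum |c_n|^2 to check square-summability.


sum |c_n|^2 = 3^2 + 5^2 + 2^2 + 6^2
= 9 + 25 + 4 + 36
= 74

74


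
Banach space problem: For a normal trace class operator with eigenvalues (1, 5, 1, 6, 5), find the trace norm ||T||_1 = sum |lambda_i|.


For a normal operator, singular values equal |eigenvalues|.
Trace norm = sum |lambda_i| = 1 + 5 + 1 + 6 + 5
= 18

18


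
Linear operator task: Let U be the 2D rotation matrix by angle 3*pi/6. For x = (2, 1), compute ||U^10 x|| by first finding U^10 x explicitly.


U is a rotation by theta = 3*pi/6
U^10 = rotation by 10*theta = 30*pi/6 = 6*pi/6 (mod 2*pi)
cos(6*pi/6) = -1.0000, sin(6*pi/6) = 0.0000
U^10 x = (-1.0000 * 2 - 0.0000 * 1, 0.0000 * 2 + -1.0000 * 1)
= (-2.0000, -1.0000)
||U^10 x|| = sqrt((-2.0000)^2 + (-1.0000)^2) = sqrt(5.0000) = 2.2361

2.2361


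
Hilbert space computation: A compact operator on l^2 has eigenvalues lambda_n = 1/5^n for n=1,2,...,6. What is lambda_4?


The eigenvalue formula gives lambda_4 = 1/5^4
= 1/625
= 0.0016

0.0016


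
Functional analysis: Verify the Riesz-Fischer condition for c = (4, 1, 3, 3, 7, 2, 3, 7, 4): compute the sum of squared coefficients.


sum |c_n|^2 = 4^2 + 1^2 + 3^2 + 3^2 + 7^2 + 2^2 + 3^2 + 7^2 + 4^2
= 16 + 1 + 9 + 9 + 49 + 4 + 9 + 49 + 16
= 162

162


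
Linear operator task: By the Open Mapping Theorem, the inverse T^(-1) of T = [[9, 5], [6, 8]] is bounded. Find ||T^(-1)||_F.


det(T) = 9*8 - 5*6 = 42
T^(-1) = (1/42) * [[8, -5], [-6, 9]] = [[0.1905, -0.1190], [-0.1429, 0.2143]]
||T^(-1)||_F^2 = 0.1905^2 + (-0.1190)^2 + (-0.1429)^2 + 0.2143^2 = 0.1168
||T^(-1)||_F = sqrt(0.1168) = 0.3417

0.3417


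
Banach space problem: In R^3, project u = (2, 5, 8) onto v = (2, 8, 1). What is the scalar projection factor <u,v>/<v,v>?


Computing <u,v> = 2*2 + 5*8 + 8*1 = 52
Computing <v,v> = 2^2 + 8^2 + 1^2 = 69
Projection coefficient = 52/69 = 0.7536

0.7536


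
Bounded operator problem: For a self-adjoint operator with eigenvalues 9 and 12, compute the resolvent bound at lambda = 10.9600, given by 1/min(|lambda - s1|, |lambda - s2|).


dist(10.9600, {9, 12}) = min(|10.9600 - 9|, |10.9600 - 12|)
= min(1.9600, 1.0400) = 1.0400
Resolvent bound = 1/1.0400 = 0.9615

0.9615


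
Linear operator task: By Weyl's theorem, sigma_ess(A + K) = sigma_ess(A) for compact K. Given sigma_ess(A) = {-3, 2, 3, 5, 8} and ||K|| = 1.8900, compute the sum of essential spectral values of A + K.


By Weyl's theorem, the essential spectrum is invariant under compact perturbations.
sigma_ess(A + K) = sigma_ess(A) = {-3, 2, 3, 5, 8}
Sum = -3 + 2 + 3 + 5 + 8 = 15

15


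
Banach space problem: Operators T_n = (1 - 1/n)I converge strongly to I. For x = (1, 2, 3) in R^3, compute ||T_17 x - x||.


T_17 x - x = (1 - 1/17)x - x = -x/17
||x|| = sqrt(14) = 3.7417
||T_17 x - x|| = ||x||/17 = 3.7417/17 = 0.2201

0.2201


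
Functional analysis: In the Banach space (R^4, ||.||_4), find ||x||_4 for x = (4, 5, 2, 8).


The l^4 norm = (sum |x_i|^4)^(1/4)
Sum of 4th powers = 256 + 625 + 16 + 4096 = 4993
||x||_4 = (4993)^(1/4) = 8.4060

8.4060


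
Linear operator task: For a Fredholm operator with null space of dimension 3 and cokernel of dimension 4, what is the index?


The Fredholm index is defined as ind(T) = dim(ker T) - dim(coker T)
= 3 - 4
= -1

-1


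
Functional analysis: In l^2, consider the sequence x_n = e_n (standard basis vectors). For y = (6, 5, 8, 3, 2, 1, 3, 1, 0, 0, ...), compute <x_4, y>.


x_4 = e_4 is the standard basis vector with 1 in position 4.
<x_4, y> = y_4 = 3
As n -> infinity, <x_n, y> -> 0, confirming weak convergence of (x_n) to 0.

3


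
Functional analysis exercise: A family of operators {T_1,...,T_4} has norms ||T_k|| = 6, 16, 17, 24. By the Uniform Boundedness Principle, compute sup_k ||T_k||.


By the Uniform Boundedness Principle, the supremum of norms is finite.
sup_k ||T_k|| = max(6, 16, 17, 24) = 24

24


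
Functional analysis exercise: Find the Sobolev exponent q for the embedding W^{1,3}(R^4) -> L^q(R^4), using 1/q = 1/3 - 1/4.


Using the Sobolev embedding formula: 1/q = 1/p - k/n
1/q = 1/3 - 1/4 = 1/12
q = 1/(1/12) = 12

12.0000


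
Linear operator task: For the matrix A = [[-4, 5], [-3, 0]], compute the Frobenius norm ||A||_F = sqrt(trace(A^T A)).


||A||_F^2 = sum a_ij^2
= (-4)^2 + 5^2 + (-3)^2 + 0^2
= 16 + 25 + 9 + 0 = 50
||A||_F = sqrt(50) = 7.0711

7.0711


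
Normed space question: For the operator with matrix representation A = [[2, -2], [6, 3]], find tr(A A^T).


trace(A * A^T) = sum of squares of all entries
= 2^2 + (-2)^2 + 6^2 + 3^2
= 4 + 4 + 36 + 9
= 53

53


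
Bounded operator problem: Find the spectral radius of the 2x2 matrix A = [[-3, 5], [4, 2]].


For a 2x2 matrix, eigenvalues satisfy lambda^2 - (trace)*lambda + det = 0
trace = -3 + 2 = -1
det = -3*2 - 5*4 = -26
discriminant = (-1)^2 - 4*(-26) = 105
spectral radius = max |eigenvalue| = 5.6235

5.6235


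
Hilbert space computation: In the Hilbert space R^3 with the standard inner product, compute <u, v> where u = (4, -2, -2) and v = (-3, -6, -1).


Computing the standard inner product <u, v> = sum u_i * v_i
= 4*-3 + -2*-6 + -2*-1
= -12 + 12 + 2
= 2

2


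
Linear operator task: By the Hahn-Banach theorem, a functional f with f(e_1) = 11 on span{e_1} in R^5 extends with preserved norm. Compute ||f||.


The norm of f is given by ||f|| = sup_{||x||=1} |f(x)|.
On span{e_1}, ||e_1|| = 1, so ||f|| = |f(e_1)| / ||e_1||
= |11| / 1 = 11.0000

11.0000


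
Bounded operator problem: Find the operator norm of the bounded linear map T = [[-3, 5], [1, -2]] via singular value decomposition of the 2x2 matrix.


A^T A = [[10, -17], [-17, 29]]
trace(A^T A) = 39, det(A^T A) = 1
discriminant = 39^2 - 4*1 = 1517
Largest eigenvalue of A^T A = (trace + sqrt(disc))/2 = 38.9743
||T|| = sqrt(38.9743) = 6.2429

6.2429


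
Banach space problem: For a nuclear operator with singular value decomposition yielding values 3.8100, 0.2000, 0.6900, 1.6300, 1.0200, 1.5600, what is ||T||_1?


The nuclear norm is the sum of all singular values.
||T||_1 = 3.8100 + 0.2000 + 0.6900 + 1.6300 + 1.0200 + 1.5600
= 8.9100

8.9100


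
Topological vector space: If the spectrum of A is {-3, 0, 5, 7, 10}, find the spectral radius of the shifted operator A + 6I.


Spectrum of A + 6I = {3, 6, 11, 13, 16}
Spectral radius = max |lambda| over the shifted spectrum
= max(3, 6, 11, 13, 16) = 16

16


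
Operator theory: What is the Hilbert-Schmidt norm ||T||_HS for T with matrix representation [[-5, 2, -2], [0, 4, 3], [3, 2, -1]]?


The Hilbert-Schmidt norm is sqrt(sum of squares of all entries).
Sum of squares = (-5)^2 + 2^2 + (-2)^2 + 0^2 + 4^2 + 3^2 + 3^2 + 2^2 + (-1)^2
= 25 + 4 + 4 + 0 + 16 + 9 + 9 + 4 + 1 = 72
||T||_HS = sqrt(72) = 8.4853

8.4853


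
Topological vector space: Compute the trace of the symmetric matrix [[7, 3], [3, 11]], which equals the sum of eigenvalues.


For a self-adjoint (symmetric) matrix, the eigenvalues are real.
The sum of eigenvalues equals the trace of the matrix.
trace = 7 + 11 = 18

18


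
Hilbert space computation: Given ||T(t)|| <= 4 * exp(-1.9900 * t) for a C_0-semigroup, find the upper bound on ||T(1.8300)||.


||T(1.8300)|| <= 4 * exp(-1.9900 * 1.8300)
= 4 * exp(-3.6417)
= 4 * 0.0262
= 0.1048

0.1048


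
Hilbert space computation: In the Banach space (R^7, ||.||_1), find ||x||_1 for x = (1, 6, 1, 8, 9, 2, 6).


The l^1 norm equals the sum of absolute values of all components.
||x||_1 = 1 + 6 + 1 + 8 + 9 + 2 + 6
= 33

33.0000


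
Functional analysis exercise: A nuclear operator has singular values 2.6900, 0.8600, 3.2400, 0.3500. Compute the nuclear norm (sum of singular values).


The nuclear norm is the sum of all singular values.
||T||_1 = 2.6900 + 0.8600 + 3.2400 + 0.3500
= 7.1400

7.1400


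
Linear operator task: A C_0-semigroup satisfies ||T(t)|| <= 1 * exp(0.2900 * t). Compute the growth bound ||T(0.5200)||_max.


||T(0.5200)|| <= 1 * exp(0.2900 * 0.5200)
= 1 * exp(0.1508)
= 1 * 1.1628
= 1.1628

1.1628


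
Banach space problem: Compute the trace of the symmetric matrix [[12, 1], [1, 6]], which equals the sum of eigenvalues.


For a self-adjoint (symmetric) matrix, the eigenvalues are real.
The sum of eigenvalues equals the trace of the matrix.
trace = 12 + 6 = 18

18


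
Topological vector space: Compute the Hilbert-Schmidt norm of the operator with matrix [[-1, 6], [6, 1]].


The Hilbert-Schmidt norm is sqrt(sum of squares of all entries).
Sum of squares = (-1)^2 + 6^2 + 6^2 + 1^2
= 1 + 36 + 36 + 1 = 74
||T||_HS = sqrt(74) = 8.6023

8.6023


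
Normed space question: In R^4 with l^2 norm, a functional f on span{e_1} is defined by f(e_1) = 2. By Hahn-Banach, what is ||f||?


The norm of f is given by ||f|| = sup_{||x||=1} |f(x)|.
On span{e_1}, ||e_1|| = 1, so ||f|| = |f(e_1)| / ||e_1||
= |2| / 1 = 2.0000

2.0000


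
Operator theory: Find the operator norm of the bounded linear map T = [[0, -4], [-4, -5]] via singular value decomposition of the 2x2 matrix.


A^T A = [[16, 20], [20, 41]]
trace(A^T A) = 57, det(A^T A) = 256
discriminant = 57^2 - 4*256 = 2225
Largest eigenvalue of A^T A = (trace + sqrt(disc))/2 = 52.0850
||T|| = sqrt(52.0850) = 7.2170

7.2170


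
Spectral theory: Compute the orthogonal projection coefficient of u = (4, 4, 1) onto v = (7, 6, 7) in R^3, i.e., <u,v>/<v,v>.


Computing <u,v> = 4*7 + 4*6 + 1*7 = 59
Computing <v,v> = 7^2 + 6^2 + 7^2 = 134
Projection coefficient = 59/134 = 0.4403

0.4403


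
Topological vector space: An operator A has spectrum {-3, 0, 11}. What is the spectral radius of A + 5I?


Spectrum of A + 5I = {2, 5, 16}
Spectral radius = max |lambda| over the shifted spectrum
= max(2, 5, 16) = 16

16


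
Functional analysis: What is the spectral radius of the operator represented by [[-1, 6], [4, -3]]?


For a 2x2 matrix, eigenvalues satisfy lambda^2 - (trace)*lambda + det = 0
trace = -1 + -3 = -4
det = -1*-3 - 6*4 = -21
discriminant = (-4)^2 - 4*(-21) = 100
spectral radius = max |eigenvalue| = 7.0000

7.0000


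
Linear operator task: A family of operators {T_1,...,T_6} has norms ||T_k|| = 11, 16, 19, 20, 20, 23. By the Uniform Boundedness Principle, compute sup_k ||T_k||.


By the Uniform Boundedness Principle, the supremum of norms is finite.
sup_k ||T_k|| = max(11, 16, 19, 20, 20, 23) = 23

23


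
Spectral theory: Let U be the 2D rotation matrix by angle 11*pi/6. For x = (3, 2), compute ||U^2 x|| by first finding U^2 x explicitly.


U is a rotation by theta = 11*pi/6
U^2 = rotation by 2*theta = 22*pi/6 = 10*pi/6 (mod 2*pi)
cos(10*pi/6) = 0.5000, sin(10*pi/6) = -0.8660
U^2 x = (0.5000 * 3 - -0.8660 * 2, -0.8660 * 3 + 0.5000 * 2)
= (3.2321, -1.5981)
||U^2 x|| = sqrt(3.2321^2 + (-1.5981)^2) = sqrt(13.0000) = 3.6056

3.6056


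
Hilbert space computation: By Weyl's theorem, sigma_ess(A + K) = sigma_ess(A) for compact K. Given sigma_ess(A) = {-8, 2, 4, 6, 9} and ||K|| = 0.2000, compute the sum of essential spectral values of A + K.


By Weyl's theorem, the essential spectrum is invariant under compact perturbations.
sigma_ess(A + K) = sigma_ess(A) = {-8, 2, 4, 6, 9}
Sum = -8 + 2 + 4 + 6 + 9 = 13

13


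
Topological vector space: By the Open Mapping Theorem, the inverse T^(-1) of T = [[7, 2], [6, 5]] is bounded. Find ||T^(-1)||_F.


det(T) = 7*5 - 2*6 = 23
T^(-1) = (1/23) * [[5, -2], [-6, 7]] = [[0.2174, -0.0870], [-0.2609, 0.3043]]
||T^(-1)||_F^2 = 0.2174^2 + (-0.0870)^2 + (-0.2609)^2 + 0.3043^2 = 0.2155
||T^(-1)||_F = sqrt(0.2155) = 0.4642

0.4642


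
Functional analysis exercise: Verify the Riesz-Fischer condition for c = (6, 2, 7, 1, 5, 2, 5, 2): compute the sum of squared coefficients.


sum |c_n|^2 = 6^2 + 2^2 + 7^2 + 1^2 + 5^2 + 2^2 + 5^2 + 2^2
= 36 + 4 + 49 + 1 + 25 + 4 + 25 + 4
= 148

148


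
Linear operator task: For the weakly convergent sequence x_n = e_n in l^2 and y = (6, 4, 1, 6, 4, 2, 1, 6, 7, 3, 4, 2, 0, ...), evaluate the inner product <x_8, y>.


x_8 = e_8 is the standard basis vector with 1 in position 8.
<x_8, y> = y_8 = 6
As n -> infinity, <x_n, y> -> 0, confirming weak convergence of (x_n) to 0.

6


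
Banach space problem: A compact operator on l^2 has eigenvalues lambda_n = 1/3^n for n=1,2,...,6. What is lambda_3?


The eigenvalue formula gives lambda_3 = 1/3^3
= 1/27
= 0.0370

0.0370


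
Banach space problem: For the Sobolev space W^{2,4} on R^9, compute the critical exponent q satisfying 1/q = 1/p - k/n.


Using the Sobolev embedding formula: 1/q = 1/p - k/n
1/q = 1/4 - 2/9 = 1/36
q = 1/(1/36) = 36

36.0000


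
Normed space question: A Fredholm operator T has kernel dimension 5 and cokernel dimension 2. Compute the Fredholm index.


The Fredholm index is defined as ind(T) = dim(ker T) - dim(coker T)
= 5 - 2
= 3

3


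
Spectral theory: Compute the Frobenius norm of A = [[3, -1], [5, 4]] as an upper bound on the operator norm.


||A||_F^2 = sum a_ij^2
= 3^2 + (-1)^2 + 5^2 + 4^2
= 9 + 1 + 25 + 16 = 51
||A||_F = sqrt(51) = 7.1414

7.1414


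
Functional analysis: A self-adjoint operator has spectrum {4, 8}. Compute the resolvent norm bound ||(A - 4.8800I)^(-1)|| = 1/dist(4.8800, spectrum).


dist(4.8800, {4, 8}) = min(|4.8800 - 4|, |4.8800 - 8|)
= min(0.8800, 3.1200) = 0.8800
Resolvent bound = 1/0.8800 = 1.1364

1.1364


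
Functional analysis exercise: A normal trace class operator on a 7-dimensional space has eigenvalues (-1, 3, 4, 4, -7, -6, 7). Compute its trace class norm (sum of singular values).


For a normal operator, singular values equal |eigenvalues|.
Trace norm = sum |lambda_i| = 1 + 3 + 4 + 4 + 7 + 6 + 7
= 32

32


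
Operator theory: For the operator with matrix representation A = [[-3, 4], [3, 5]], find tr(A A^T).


trace(A * A^T) = sum of squares of all entries
= (-3)^2 + 4^2 + 3^2 + 5^2
= 9 + 16 + 9 + 25
= 59

59


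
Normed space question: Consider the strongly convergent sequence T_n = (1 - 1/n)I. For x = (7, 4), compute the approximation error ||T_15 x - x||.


T_15 x - x = (1 - 1/15)x - x = -x/15
||x|| = sqrt(65) = 8.0623
||T_15 x - x|| = ||x||/15 = 8.0623/15 = 0.5375

0.5375


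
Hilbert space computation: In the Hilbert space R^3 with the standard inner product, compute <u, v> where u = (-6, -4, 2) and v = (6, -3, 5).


Computing the standard inner product <u, v> = sum u_i * v_i
= -6*6 + -4*-3 + 2*5
= -36 + 12 + 10
= -14

-14


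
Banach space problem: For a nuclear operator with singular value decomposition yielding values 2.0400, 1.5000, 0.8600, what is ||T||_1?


The nuclear norm is the sum of all singular values.
||T||_1 = 2.0400 + 1.5000 + 0.8600
= 4.4000

4.4000


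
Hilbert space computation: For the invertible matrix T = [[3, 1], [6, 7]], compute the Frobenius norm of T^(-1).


det(T) = 3*7 - 1*6 = 15
T^(-1) = (1/15) * [[7, -1], [-6, 3]] = [[0.4667, -0.0667], [-0.4000, 0.2000]]
||T^(-1)||_F^2 = 0.4667^2 + (-0.0667)^2 + (-0.4000)^2 + 0.2000^2 = 0.4222
||T^(-1)||_F = sqrt(0.4222) = 0.6498

0.6498


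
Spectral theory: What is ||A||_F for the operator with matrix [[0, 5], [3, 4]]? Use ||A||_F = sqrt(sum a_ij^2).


||A||_F^2 = sum a_ij^2
= 0^2 + 5^2 + 3^2 + 4^2
= 0 + 25 + 9 + 16 = 50
||A||_F = sqrt(50) = 7.0711

7.0711


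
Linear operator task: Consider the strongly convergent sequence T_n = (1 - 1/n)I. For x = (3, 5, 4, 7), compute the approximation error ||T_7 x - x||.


T_7 x - x = (1 - 1/7)x - x = -x/7
||x|| = sqrt(99) = 9.9499
||T_7 x - x|| = ||x||/7 = 9.9499/7 = 1.4214

1.4214


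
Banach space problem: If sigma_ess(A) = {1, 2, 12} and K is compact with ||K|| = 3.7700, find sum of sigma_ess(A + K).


By Weyl's theorem, the essential spectrum is invariant under compact perturbations.
sigma_ess(A + K) = sigma_ess(A) = {1, 2, 12}
Sum = 1 + 2 + 12 = 15

15


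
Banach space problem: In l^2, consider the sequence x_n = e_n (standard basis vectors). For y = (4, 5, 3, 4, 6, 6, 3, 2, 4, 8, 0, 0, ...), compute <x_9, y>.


x_9 = e_9 is the standard basis vector with 1 in position 9.
<x_9, y> = y_9 = 4
As n -> infinity, <x_n, y> -> 0, confirming weak convergence of (x_n) to 0.

4


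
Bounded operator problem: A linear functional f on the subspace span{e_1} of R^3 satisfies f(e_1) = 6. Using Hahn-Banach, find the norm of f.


The norm of f is given by ||f|| = sup_{||x||=1} |f(x)|.
On span{e_1}, ||e_1|| = 1, so ||f|| = |f(e_1)| / ||e_1||
= |6| / 1 = 6.0000

6.0000


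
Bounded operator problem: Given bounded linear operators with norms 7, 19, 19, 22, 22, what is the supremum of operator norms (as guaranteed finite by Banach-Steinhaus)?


By the Uniform Boundedness Principle, the supremum of norms is finite.
sup_k ||T_k|| = max(7, 19, 19, 22, 22) = 22

22


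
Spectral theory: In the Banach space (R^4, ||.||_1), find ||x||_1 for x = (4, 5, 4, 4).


The l^1 norm equals the sum of absolute values of all components.
||x||_1 = 4 + 5 + 4 + 4
= 17

17.0000


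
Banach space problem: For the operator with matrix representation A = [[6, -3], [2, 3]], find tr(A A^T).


trace(A * A^T) = sum of squares of all entries
= 6^2 + (-3)^2 + 2^2 + 3^2
= 36 + 9 + 4 + 9
= 58

58


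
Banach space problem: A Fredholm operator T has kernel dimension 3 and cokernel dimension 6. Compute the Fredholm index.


The Fredholm index is defined as ind(T) = dim(ker T) - dim(coker T)
= 3 - 6
= -3

-3


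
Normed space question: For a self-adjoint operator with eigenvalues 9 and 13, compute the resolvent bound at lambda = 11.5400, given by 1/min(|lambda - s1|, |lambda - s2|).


dist(11.5400, {9, 13}) = min(|11.5400 - 9|, |11.5400 - 13|)
= min(2.5400, 1.4600) = 1.4600
Resolvent bound = 1/1.4600 = 0.6849

0.6849


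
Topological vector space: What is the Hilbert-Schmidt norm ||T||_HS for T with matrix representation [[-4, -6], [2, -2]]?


The Hilbert-Schmidt norm is sqrt(sum of squares of all entries).
Sum of squares = (-4)^2 + (-6)^2 + 2^2 + (-2)^2
= 16 + 36 + 4 + 4 = 60
||T||_HS = sqrt(60) = 7.7460

7.7460


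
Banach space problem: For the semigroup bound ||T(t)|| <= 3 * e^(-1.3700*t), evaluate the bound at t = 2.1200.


||T(2.1200)|| <= 3 * exp(-1.3700 * 2.1200)
= 3 * exp(-2.9044)
= 3 * 0.0548
= 0.1643

0.1643


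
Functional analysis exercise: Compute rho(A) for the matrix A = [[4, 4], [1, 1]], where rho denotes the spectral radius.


For a 2x2 matrix, eigenvalues satisfy lambda^2 - (trace)*lambda + det = 0
trace = 4 + 1 = 5
det = 4*1 - 4*1 = 0
discriminant = 5^2 - 4*(0) = 25
spectral radius = max |eigenvalue| = 5.0000

5.0000


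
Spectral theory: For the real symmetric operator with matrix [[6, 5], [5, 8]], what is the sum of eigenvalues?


For a self-adjoint (symmetric) matrix, the eigenvalues are real.
The sum of eigenvalues equals the trace of the matrix.
trace = 6 + 8 = 14

14


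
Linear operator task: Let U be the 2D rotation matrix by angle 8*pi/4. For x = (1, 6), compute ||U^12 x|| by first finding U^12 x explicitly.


U is a rotation by theta = 8*pi/4
U^12 = rotation by 12*theta = 96*pi/4 = 0*pi/4 (mod 2*pi)
cos(0*pi/4) = 1.0000, sin(0*pi/4) = 0.0000
U^12 x = (1.0000 * 1 - 0.0000 * 6, 0.0000 * 1 + 1.0000 * 6)
= (1.0000, 6.0000)
||U^12 x|| = sqrt(1.0000^2 + 6.0000^2) = sqrt(37.0000) = 6.0828

6.0828


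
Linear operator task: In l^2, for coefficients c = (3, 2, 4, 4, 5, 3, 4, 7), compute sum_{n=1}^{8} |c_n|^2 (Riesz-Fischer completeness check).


sum |c_n|^2 = 3^2 + 2^2 + 4^2 + 4^2 + 5^2 + 3^2 + 4^2 + 7^2
= 9 + 4 + 16 + 16 + 25 + 9 + 16 + 49
= 144

144


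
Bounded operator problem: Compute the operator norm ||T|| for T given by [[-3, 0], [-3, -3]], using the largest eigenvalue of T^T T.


A^T A = [[18, 9], [9, 9]]
trace(A^T A) = 27, det(A^T A) = 81
discriminant = 27^2 - 4*81 = 405
Largest eigenvalue of A^T A = (trace + sqrt(disc))/2 = 23.5623
||T|| = sqrt(23.5623) = 4.8541

4.8541


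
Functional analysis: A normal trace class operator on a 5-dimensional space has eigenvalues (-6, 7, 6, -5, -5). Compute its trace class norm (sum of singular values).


For a normal operator, singular values equal |eigenvalues|.
Trace norm = sum |lambda_i| = 6 + 7 + 6 + 5 + 5
= 29

29


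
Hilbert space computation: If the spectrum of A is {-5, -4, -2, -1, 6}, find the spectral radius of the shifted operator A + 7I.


Spectrum of A + 7I = {2, 3, 5, 6, 13}
Spectral radius = max |lambda| over the shifted spectrum
= max(2, 3, 5, 6, 13) = 13

13


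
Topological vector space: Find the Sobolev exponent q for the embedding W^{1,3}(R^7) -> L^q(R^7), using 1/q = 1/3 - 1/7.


Using the Sobolev embedding formula: 1/q = 1/p - k/n
1/q = 1/3 - 1/7 = 4/21
q = 1/(4/21) = 21/4 = 5.2500

5.2500


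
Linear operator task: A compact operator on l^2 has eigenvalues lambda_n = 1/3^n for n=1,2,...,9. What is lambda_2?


The eigenvalue formula gives lambda_2 = 1/3^2
= 1/9
= 0.1111

0.1111


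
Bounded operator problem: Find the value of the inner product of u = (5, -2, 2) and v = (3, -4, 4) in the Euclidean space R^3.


Computing the standard inner product <u, v> = sum u_i * v_i
= 5*3 + -2*-4 + 2*4
= 15 + 8 + 8
= 31

31


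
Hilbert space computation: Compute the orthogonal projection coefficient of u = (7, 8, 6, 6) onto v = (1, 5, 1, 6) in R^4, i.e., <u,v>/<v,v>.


Computing <u,v> = 7*1 + 8*5 + 6*1 + 6*6 = 89
Computing <v,v> = 1^2 + 5^2 + 1^2 + 6^2 = 63
Projection coefficient = 89/63 = 1.4127

1.4127


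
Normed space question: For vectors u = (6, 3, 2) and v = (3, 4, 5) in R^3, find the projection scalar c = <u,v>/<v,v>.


Computing <u,v> = 6*3 + 3*4 + 2*5 = 40
Computing <v,v> = 3^2 + 4^2 + 5^2 = 50
Projection coefficient = 40/50 = 0.8000

0.8000


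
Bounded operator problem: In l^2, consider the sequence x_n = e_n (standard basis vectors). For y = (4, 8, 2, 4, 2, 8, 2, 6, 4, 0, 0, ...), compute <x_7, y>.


x_7 = e_7 is the standard basis vector with 1 in position 7.
<x_7, y> = y_7 = 2
As n -> infinity, <x_n, y> -> 0, confirming weak convergence of (x_n) to 0.

2


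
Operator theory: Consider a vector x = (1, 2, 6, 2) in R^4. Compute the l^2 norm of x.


The l^2 norm = (sum |x_i|^2)^(1/2)
Sum of 2th powers = 1 + 4 + 36 + 4 = 45
||x||_2 = (45)^(1/2) = 6.7082

6.7082


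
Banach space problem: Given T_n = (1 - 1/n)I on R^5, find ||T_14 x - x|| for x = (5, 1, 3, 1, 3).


T_14 x - x = (1 - 1/14)x - x = -x/14
||x|| = sqrt(45) = 6.7082
||T_14 x - x|| = ||x||/14 = 6.7082/14 = 0.4792

0.4792


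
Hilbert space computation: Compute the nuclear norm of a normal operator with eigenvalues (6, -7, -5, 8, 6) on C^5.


For a normal operator, singular values equal |eigenvalues|.
Trace norm = sum |lambda_i| = 6 + 7 + 5 + 8 + 6
= 32

32


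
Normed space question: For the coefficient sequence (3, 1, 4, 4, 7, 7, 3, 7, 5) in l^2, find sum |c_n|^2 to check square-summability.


sum |c_n|^2 = 3^2 + 1^2 + 4^2 + 4^2 + 7^2 + 7^2 + 3^2 + 7^2 + 5^2
= 9 + 1 + 16 + 16 + 49 + 49 + 9 + 49 + 25
= 223

223


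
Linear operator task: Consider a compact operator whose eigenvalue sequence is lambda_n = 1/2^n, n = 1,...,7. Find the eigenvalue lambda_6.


The eigenvalue formula gives lambda_6 = 1/2^6
= 1/64
= 0.0156

0.0156


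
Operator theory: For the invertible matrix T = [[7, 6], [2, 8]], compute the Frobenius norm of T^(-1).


det(T) = 7*8 - 6*2 = 44
T^(-1) = (1/44) * [[8, -6], [-2, 7]] = [[0.1818, -0.1364], [-0.0455, 0.1591]]
||T^(-1)||_F^2 = 0.1818^2 + (-0.1364)^2 + (-0.0455)^2 + 0.1591^2 = 0.0790
||T^(-1)||_F = sqrt(0.0790) = 0.2811

0.2811
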